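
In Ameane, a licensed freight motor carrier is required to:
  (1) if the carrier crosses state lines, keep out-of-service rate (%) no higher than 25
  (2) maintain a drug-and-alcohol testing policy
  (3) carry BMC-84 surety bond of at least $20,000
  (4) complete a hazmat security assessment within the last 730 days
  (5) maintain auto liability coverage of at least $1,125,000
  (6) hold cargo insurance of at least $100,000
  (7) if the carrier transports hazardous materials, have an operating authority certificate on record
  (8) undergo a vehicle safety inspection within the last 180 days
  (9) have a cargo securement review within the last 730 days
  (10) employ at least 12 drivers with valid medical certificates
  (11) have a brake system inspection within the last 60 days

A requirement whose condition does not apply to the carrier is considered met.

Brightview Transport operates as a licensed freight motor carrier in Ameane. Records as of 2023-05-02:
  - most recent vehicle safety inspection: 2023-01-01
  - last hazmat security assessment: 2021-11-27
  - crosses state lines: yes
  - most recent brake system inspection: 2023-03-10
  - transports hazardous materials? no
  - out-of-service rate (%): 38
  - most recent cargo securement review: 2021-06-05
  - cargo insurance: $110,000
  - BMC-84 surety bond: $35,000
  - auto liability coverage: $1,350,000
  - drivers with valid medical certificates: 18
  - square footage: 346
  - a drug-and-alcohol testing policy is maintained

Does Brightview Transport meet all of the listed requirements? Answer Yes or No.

No

1. condition 'crosses state lines' holds; out-of-service rate (%) 38 > 25 → not met
2. drug-and-alcohol testing policy present → met
3. BMC-84 surety bond $35,000 ≥ $20,000 → met
4. hazmat security assessment 521 days ago vs limit 730 → met
5. auto liability coverage $1,350,000 ≥ $1,125,000 → met
6. cargo insurance $110,000 ≥ $100,000 → met
7. condition 'transports hazardous materials' does not hold → requirement n/a → met
8. vehicle safety inspection 121 days ago vs limit 180 → met
9. cargo securement review 696 days ago vs limit 730 → met
10. drivers with valid medical certificates 18 ≥ 12 → met
11. brake system inspection 53 days ago vs limit 60 → met
Not met: 1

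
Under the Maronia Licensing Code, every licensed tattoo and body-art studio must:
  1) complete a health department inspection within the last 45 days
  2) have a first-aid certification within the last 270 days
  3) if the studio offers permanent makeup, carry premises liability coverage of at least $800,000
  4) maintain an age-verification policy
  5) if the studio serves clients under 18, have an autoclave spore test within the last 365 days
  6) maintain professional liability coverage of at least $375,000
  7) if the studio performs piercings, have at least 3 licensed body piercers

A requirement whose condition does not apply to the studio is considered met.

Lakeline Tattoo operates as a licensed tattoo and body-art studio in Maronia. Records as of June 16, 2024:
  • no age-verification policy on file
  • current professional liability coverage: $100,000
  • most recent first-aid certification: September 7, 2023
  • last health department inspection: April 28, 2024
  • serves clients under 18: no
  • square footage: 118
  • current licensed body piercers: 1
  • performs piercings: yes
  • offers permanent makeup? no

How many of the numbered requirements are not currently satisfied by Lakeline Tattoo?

5

1. health department inspection 49 days ago vs limit 45 → not met
2. first-aid certification 283 days ago vs limit 270 → not met
3. condition 'offers permanent makeup' does not hold → requirement n/a → met
4. age-verification policy absent → not met
5. condition 'serves clients under 18' does not hold → requirement n/a → met
6. professional liability coverage $100,000 < $375,000 → not met
7. condition 'performs piercings' holds; licensed body piercers 1 < 3 → not met
Not met: 5 of 7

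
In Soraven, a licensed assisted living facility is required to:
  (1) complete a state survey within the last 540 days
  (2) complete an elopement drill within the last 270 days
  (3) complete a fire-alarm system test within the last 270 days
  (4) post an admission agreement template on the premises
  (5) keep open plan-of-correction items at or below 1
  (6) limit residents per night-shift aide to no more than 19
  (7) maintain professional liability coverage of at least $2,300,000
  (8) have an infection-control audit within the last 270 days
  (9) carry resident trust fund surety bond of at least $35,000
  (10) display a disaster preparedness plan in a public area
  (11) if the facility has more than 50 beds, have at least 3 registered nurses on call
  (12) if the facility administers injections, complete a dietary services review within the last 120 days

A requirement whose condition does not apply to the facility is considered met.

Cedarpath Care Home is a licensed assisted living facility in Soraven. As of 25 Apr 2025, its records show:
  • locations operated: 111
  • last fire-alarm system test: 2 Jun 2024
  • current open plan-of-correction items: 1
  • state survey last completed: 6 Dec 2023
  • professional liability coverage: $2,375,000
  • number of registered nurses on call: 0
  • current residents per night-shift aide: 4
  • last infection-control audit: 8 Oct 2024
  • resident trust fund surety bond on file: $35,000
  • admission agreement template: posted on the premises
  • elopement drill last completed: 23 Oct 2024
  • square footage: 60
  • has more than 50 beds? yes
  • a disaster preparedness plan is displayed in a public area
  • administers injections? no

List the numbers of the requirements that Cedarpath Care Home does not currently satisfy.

1. state survey 506 days ago vs limit 540 → met
2. elopement drill 184 days ago vs limit 270 → met
3. fire-alarm system test 327 days ago vs limit 270 → not met
4. admission agreement template present → met
5. open plan-of-correction items 1 ≤ 1 → met
6. residents per night-shift aide 4 ≤ 19 → met
7. professional liability coverage $2,375,000 ≥ $2,300,000 → met
8. infection-control audit 199 days ago vs limit 270 → met
9. resident trust fund surety bond $35,000 ≥ $35,000 → met
10. disaster preparedness plan present → met
11. condition 'has more than 50 beds' holds; registered nurses on call 0 < 3 → not met
12. condition 'administers injections' does not hold → requirement n/a → met
Not met: 3, 11

3, 11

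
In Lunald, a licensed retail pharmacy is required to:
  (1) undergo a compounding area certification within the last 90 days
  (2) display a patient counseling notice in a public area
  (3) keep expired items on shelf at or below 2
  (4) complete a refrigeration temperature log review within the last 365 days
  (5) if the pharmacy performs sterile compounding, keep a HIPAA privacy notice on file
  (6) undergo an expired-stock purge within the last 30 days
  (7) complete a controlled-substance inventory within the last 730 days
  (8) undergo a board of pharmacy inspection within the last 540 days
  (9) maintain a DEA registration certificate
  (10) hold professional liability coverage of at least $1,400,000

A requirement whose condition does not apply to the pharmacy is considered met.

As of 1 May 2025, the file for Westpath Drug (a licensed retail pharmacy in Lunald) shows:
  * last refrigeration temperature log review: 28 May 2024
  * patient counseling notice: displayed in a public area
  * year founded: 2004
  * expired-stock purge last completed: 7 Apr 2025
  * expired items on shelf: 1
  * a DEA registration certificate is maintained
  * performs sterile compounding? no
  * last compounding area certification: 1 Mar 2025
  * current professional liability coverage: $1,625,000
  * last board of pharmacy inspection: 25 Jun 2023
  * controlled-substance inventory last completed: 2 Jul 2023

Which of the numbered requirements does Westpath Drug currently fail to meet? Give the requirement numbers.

8

1. compounding area certification 61 days ago vs limit 90 → met
2. patient counseling notice present → met
3. expired items on shelf 1 ≤ 2 → met
4. refrigeration temperature log review 338 days ago vs limit 365 → met
5. condition 'performs sterile compounding' does not hold → requirement n/a → met
6. expired-stock purge 24 days ago vs limit 30 → met
7. controlled-substance inventory 669 days ago vs limit 730 → met
8. board of pharmacy inspection 676 days ago vs limit 540 → not met
9. DEA registration certificate present → met
10. professional liability coverage $1,625,000 ≥ $1,400,000 → met
Not met: 8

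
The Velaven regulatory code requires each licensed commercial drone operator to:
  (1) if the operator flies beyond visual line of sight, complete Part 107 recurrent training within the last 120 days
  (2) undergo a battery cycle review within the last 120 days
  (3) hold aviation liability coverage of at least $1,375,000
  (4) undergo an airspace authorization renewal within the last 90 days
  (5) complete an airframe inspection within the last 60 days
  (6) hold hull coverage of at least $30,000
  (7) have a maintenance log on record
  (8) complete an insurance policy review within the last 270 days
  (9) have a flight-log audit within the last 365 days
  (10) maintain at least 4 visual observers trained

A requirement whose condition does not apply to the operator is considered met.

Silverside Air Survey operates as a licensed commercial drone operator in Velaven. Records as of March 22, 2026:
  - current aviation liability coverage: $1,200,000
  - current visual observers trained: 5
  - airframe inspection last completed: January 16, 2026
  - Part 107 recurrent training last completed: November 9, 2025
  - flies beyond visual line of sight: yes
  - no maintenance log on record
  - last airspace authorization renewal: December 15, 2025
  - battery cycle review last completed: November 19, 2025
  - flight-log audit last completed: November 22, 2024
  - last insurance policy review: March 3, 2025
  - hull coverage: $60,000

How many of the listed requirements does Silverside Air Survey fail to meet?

1. condition 'flies beyond visual line of sight' holds; Part 107 recurrent training 133 days ago vs limit 120 → not met
2. battery cycle review 123 days ago vs limit 120 → not met
3. aviation liability coverage $1,200,000 < $1,375,000 → not met
4. airspace authorization renewal 97 days ago vs limit 90 → not met
5. airframe inspection 65 days ago vs limit 60 → not met
6. hull coverage $60,000 ≥ $30,000 → met
7. maintenance log absent → not met
8. insurance policy review 384 days ago vs limit 270 → not met
9. flight-log audit 485 days ago vs limit 365 → not met
10. visual observers trained 5 ≥ 4 → met
Not met: 8 of 10

8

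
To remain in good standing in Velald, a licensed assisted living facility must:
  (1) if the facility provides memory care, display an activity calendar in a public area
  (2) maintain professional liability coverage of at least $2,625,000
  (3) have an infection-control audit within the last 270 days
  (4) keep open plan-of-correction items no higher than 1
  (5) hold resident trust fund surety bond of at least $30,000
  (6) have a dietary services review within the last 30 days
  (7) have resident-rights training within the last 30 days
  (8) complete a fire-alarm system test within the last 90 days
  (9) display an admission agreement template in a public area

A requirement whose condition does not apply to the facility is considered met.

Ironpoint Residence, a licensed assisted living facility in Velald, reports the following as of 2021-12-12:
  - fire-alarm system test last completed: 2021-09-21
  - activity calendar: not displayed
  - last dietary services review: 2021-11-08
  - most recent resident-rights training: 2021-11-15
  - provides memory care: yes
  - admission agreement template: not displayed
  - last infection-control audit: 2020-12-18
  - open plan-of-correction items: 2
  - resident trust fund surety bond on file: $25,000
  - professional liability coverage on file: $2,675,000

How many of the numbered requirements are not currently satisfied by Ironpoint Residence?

1. condition 'provides memory care' holds; activity calendar absent → not met
2. professional liability coverage $2,675,000 ≥ $2,625,000 → met
3. infection-control audit 359 days ago vs limit 270 → not met
4. open plan-of-correction items 2 > 1 → not met
5. resident trust fund surety bond $25,000 < $30,000 → not met
6. dietary services review 34 days ago vs limit 30 → not met
7. resident-rights training 27 days ago vs limit 30 → met
8. fire-alarm system test 82 days ago vs limit 90 → met
9. admission agreement template absent → not met
Not met: 6 of 9

6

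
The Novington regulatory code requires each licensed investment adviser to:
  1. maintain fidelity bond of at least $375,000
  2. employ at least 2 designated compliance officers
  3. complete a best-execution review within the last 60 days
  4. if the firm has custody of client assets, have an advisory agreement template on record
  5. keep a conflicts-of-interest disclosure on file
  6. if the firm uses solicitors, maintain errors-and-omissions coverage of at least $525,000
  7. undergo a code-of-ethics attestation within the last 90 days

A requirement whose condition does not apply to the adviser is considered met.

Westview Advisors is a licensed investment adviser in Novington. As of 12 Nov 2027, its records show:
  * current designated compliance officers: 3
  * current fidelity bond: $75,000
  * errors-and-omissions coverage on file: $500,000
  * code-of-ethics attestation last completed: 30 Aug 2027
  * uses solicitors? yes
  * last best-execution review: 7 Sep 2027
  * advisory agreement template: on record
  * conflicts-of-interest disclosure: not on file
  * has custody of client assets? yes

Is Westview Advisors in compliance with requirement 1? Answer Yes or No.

1. fidelity bond $75,000 < $375,000 → not met

No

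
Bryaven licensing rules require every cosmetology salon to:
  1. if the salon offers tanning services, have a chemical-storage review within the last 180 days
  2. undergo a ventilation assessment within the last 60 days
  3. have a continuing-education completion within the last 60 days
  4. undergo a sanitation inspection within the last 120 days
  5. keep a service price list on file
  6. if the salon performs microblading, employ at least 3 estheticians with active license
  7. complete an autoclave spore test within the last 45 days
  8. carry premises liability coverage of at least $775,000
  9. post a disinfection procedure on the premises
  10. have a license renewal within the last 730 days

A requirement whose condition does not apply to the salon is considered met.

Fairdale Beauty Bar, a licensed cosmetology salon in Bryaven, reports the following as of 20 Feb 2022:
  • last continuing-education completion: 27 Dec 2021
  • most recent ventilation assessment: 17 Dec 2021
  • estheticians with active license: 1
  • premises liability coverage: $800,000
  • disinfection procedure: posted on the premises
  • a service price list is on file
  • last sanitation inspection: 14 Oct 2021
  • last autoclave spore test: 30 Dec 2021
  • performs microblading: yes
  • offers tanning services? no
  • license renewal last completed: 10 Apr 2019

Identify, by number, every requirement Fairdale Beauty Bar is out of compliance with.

2, 4, 6, 7, 10

1. condition 'offers tanning services' does not hold → requirement n/a → met
2. ventilation assessment 65 days ago vs limit 60 → not met
3. continuing-education completion 55 days ago vs limit 60 → met
4. sanitation inspection 129 days ago vs limit 120 → not met
5. service price list present → met
6. condition 'performs microblading' holds; estheticians with active license 1 < 3 → not met
7. autoclave spore test 52 days ago vs limit 45 → not met
8. premises liability coverage $800,000 ≥ $775,000 → met
9. disinfection procedure present → met
10. license renewal 1047 days ago vs limit 730 → not met
Not met: 2, 4, 6, 7, 10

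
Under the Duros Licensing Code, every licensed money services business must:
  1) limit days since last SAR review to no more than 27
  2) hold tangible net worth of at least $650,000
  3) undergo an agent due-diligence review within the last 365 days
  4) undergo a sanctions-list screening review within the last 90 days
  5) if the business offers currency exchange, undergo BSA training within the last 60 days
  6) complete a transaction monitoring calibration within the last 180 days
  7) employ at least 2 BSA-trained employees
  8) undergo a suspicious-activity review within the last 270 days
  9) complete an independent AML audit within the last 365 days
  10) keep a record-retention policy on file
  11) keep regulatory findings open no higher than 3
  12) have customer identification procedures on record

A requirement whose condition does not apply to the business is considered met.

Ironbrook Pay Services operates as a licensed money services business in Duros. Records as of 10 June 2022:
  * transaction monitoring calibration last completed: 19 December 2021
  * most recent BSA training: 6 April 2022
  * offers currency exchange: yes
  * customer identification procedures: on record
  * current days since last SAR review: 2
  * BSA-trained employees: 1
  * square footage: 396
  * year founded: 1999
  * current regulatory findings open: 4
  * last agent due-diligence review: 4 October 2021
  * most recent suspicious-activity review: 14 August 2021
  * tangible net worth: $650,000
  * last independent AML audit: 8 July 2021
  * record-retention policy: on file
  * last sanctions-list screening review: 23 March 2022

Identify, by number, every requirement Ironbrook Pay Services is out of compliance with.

1. days since last SAR review 2 ≤ 27 → met
2. tangible net worth $650,000 ≥ $650,000 → met
3. agent due-diligence review 249 days ago vs limit 365 → met
4. sanctions-list screening review 79 days ago vs limit 90 → met
5. condition 'offers currency exchange' holds; BSA training 65 days ago vs limit 60 → not met
6. transaction monitoring calibration 173 days ago vs limit 180 → met
7. BSA-trained employees 1 < 2 → not met
8. suspicious-activity review 300 days ago vs limit 270 → not met
9. independent AML audit 337 days ago vs limit 365 → met
10. record-retention policy present → met
11. regulatory findings open 4 > 3 → not met
12. customer identification procedures present → met
Not met: 5, 7, 8, 11

5, 7, 8, 11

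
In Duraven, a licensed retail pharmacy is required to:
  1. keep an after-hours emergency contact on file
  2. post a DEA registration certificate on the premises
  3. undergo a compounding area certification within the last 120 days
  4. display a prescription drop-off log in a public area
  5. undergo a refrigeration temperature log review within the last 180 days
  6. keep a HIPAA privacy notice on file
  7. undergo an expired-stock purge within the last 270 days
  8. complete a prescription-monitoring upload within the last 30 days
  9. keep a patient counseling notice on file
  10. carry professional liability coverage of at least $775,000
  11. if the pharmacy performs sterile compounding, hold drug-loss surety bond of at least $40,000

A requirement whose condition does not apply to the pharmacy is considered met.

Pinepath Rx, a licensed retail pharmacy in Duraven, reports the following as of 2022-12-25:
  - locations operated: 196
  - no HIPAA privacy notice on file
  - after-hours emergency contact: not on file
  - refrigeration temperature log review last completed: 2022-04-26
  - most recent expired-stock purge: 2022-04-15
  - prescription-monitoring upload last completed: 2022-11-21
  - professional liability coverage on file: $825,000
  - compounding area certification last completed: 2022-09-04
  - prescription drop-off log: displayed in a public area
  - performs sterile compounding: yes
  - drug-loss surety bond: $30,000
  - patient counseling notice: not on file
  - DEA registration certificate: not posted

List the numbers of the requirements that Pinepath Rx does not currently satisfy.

1, 2, 5, 6, 8, 9, 11

1. after-hours emergency contact absent → not met
2. DEA registration certificate absent → not met
3. compounding area certification 112 days ago vs limit 120 → met
4. prescription drop-off log present → met
5. refrigeration temperature log review 243 days ago vs limit 180 → not met
6. HIPAA privacy notice absent → not met
7. expired-stock purge 254 days ago vs limit 270 → met
8. prescription-monitoring upload 34 days ago vs limit 30 → not met
9. patient counseling notice absent → not met
10. professional liability coverage $825,000 ≥ $775,000 → met
11. condition 'performs sterile compounding' holds; drug-loss surety bond $30,000 < $40,000 → not met
Not met: 1, 2, 5, 6, 8, 9, 11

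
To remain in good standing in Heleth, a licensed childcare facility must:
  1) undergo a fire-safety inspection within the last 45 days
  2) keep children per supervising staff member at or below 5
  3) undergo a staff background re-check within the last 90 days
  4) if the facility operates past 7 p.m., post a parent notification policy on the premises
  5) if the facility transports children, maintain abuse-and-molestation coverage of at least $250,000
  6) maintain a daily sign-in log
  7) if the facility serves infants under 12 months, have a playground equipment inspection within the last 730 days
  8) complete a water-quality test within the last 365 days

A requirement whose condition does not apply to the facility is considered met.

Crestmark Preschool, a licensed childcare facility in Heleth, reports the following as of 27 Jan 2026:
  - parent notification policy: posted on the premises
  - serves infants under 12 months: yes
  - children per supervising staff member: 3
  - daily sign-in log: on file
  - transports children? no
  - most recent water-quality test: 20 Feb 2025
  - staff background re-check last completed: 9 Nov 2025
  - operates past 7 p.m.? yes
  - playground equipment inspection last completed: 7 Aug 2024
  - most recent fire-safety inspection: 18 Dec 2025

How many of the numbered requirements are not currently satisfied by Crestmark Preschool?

1. fire-safety inspection 40 days ago vs limit 45 → met
2. children per supervising staff member 3 ≤ 5 → met
3. staff background re-check 79 days ago vs limit 90 → met
4. condition 'operates past 7 p.m.' holds; parent notification policy present → met
5. condition 'transports children' does not hold → requirement n/a → met
6. daily sign-in log present → met
7. condition 'serves infants under 12 months' holds; playground equipment inspection 538 days ago vs limit 730 → met
8. water-quality test 341 days ago vs limit 365 → met
Not met: 0 of 8

0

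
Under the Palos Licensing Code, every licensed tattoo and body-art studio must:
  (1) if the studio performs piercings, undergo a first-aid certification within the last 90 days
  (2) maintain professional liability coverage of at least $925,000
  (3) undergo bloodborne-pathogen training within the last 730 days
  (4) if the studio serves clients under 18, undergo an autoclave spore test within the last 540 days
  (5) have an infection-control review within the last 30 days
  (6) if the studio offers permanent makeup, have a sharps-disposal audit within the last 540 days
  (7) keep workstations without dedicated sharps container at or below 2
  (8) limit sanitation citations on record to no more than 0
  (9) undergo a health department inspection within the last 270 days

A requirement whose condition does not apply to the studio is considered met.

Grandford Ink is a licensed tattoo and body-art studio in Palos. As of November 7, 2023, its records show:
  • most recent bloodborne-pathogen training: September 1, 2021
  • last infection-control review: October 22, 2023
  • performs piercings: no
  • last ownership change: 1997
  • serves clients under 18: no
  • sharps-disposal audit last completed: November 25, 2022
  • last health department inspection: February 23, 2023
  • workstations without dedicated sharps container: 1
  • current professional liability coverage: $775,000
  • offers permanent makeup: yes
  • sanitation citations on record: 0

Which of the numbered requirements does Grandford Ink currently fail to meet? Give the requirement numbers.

1. condition 'performs piercings' does not hold → requirement n/a → met
2. professional liability coverage $775,000 < $925,000 → not met
3. bloodborne-pathogen training 797 days ago vs limit 730 → not met
4. condition 'serves clients under 18' does not hold → requirement n/a → met
5. infection-control review 16 days ago vs limit 30 → met
6. condition 'offers permanent makeup' holds; sharps-disposal audit 347 days ago vs limit 540 → met
7. workstations without dedicated sharps container 1 ≤ 2 → met
8. sanitation citations on record 0 ≤ 0 → met
9. health department inspection 257 days ago vs limit 270 → met
Not met: 2, 3

2, 3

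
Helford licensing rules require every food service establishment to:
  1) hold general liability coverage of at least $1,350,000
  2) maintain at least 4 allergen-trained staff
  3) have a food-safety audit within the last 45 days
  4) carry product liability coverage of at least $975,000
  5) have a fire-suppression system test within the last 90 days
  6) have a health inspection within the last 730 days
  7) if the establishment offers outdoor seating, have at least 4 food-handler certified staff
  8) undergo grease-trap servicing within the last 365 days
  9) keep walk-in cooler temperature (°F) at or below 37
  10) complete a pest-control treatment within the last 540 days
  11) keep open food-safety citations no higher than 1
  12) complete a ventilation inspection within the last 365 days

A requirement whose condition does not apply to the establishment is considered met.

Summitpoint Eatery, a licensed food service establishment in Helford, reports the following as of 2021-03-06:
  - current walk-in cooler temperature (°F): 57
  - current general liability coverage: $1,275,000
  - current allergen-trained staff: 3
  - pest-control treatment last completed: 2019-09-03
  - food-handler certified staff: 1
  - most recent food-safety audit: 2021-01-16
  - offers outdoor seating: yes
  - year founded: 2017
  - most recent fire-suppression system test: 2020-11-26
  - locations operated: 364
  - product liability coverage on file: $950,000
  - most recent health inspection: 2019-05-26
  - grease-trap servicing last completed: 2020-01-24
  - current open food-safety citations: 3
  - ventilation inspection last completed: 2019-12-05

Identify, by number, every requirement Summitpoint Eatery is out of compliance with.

1. general liability coverage $1,275,000 < $1,350,000 → not met
2. allergen-trained staff 3 < 4 → not met
3. food-safety audit 49 days ago vs limit 45 → not met
4. product liability coverage $950,000 < $975,000 → not met
5. fire-suppression system test 100 days ago vs limit 90 → not met
6. health inspection 650 days ago vs limit 730 → met
7. condition 'offers outdoor seating' holds; food-handler certified staff 1 < 4 → not met
8. grease-trap servicing 407 days ago vs limit 365 → not met
9. walk-in cooler temperature (°F) 57 > 37 → not met
10. pest-control treatment 550 days ago vs limit 540 → not met
11. open food-safety citations 3 > 1 → not met
12. ventilation inspection 457 days ago vs limit 365 → not met
Not met: 1, 2, 3, 4, 5, 7, 8, 9, 10, 11, 12

1, 2, 3, 4, 5, 7, 8, 9, 10, 11, 12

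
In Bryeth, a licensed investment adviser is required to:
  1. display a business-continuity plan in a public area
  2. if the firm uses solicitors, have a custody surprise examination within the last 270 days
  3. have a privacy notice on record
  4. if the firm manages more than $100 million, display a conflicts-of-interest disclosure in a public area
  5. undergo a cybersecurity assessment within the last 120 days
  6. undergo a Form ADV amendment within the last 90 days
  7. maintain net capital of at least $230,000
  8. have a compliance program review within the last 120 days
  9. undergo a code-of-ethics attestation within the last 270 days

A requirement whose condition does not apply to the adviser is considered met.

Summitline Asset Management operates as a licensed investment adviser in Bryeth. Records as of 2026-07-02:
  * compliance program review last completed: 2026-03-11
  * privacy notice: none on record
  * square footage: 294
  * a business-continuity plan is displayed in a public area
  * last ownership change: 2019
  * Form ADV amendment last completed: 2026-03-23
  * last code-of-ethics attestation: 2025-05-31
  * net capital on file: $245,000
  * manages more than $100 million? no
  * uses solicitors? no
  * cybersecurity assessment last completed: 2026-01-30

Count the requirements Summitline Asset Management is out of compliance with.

1. business-continuity plan present → met
2. condition 'uses solicitors' does not hold → requirement n/a → met
3. privacy notice absent → not met
4. condition 'manages more than $100 million' does not hold → requirement n/a → met
5. cybersecurity assessment 153 days ago vs limit 120 → not met
6. Form ADV amendment 101 days ago vs limit 90 → not met
7. net capital $245,000 ≥ $230,000 → met
8. compliance program review 113 days ago vs limit 120 → met
9. code-of-ethics attestation 397 days ago vs limit 270 → not met
Not met: 4 of 9

4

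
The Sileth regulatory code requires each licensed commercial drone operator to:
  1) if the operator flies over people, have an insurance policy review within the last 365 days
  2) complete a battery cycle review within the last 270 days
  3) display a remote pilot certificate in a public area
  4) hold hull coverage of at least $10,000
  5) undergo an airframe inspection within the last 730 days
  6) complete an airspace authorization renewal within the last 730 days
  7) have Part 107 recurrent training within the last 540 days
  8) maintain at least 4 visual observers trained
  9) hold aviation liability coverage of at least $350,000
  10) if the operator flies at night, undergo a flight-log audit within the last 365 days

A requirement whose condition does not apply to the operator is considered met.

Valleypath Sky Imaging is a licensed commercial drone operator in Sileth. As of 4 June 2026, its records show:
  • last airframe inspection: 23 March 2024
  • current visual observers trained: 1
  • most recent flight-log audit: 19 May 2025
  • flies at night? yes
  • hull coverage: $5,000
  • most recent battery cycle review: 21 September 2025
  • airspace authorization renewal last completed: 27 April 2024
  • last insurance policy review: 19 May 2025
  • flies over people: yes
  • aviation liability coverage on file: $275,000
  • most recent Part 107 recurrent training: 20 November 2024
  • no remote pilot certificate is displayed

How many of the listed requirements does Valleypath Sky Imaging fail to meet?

9

1. condition 'flies over people' holds; insurance policy review 381 days ago vs limit 365 → not met
2. battery cycle review 256 days ago vs limit 270 → met
3. remote pilot certificate absent → not met
4. hull coverage $5,000 < $10,000 → not met
5. airframe inspection 803 days ago vs limit 730 → not met
6. airspace authorization renewal 768 days ago vs limit 730 → not met
7. Part 107 recurrent training 561 days ago vs limit 540 → not met
8. visual observers trained 1 < 4 → not met
9. aviation liability coverage $275,000 < $350,000 → not met
10. condition 'flies at night' holds; flight-log audit 381 days ago vs limit 365 → not met
Not met: 9 of 10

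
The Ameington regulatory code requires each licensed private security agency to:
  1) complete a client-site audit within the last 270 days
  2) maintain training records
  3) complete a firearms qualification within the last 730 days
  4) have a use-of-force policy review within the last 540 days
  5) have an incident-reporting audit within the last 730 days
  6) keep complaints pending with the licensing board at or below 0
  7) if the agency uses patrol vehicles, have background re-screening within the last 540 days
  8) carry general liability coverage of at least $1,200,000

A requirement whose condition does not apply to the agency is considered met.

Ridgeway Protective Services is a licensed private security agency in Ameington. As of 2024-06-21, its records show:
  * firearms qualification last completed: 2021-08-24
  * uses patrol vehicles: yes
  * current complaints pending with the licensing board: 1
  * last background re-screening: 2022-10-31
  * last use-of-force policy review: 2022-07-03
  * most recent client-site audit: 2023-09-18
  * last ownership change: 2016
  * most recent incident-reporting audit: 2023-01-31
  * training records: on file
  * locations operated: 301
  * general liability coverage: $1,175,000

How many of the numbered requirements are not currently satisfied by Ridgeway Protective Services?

1. client-site audit 277 days ago vs limit 270 → not met
2. training records present → met
3. firearms qualification 1032 days ago vs limit 730 → not met
4. use-of-force policy review 719 days ago vs limit 540 → not met
5. incident-reporting audit 507 days ago vs limit 730 → met
6. complaints pending with the licensing board 1 > 0 → not met
7. condition 'uses patrol vehicles' holds; background re-screening 599 days ago vs limit 540 → not met
8. general liability coverage $1,175,000 < $1,200,000 → not met
Not met: 6 of 8

6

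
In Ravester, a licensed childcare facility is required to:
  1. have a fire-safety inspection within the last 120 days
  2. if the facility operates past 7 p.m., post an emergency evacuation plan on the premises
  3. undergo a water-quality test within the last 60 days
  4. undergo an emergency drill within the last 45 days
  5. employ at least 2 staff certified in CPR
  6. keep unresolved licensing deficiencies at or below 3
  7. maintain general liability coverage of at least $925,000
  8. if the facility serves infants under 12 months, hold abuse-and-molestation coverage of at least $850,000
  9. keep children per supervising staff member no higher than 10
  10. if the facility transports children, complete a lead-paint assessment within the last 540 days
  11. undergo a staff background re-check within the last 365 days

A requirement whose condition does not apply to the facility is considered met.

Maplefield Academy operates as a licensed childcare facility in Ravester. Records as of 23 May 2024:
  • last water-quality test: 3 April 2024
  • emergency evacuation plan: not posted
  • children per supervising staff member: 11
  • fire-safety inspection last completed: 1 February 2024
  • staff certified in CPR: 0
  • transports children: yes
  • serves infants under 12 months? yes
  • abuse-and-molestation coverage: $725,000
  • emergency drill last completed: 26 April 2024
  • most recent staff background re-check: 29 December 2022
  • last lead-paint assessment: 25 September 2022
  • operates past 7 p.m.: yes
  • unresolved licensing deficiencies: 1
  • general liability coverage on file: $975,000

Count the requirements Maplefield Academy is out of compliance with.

6

1. fire-safety inspection 112 days ago vs limit 120 → met
2. condition 'operates past 7 p.m.' holds; emergency evacuation plan absent → not met
3. water-quality test 50 days ago vs limit 60 → met
4. emergency drill 27 days ago vs limit 45 → met
5. staff certified in CPR 0 < 2 → not met
6. unresolved licensing deficiencies 1 ≤ 3 → met
7. general liability coverage $975,000 ≥ $925,000 → met
8. condition 'serves infants under 12 months' holds; abuse-and-molestation coverage $725,000 < $850,000 → not met
9. children per supervising staff member 11 > 10 → not met
10. condition 'transports children' holds; lead-paint assessment 606 days ago vs limit 540 → not met
11. staff background re-check 511 days ago vs limit 365 → not met
Not met: 6 of 11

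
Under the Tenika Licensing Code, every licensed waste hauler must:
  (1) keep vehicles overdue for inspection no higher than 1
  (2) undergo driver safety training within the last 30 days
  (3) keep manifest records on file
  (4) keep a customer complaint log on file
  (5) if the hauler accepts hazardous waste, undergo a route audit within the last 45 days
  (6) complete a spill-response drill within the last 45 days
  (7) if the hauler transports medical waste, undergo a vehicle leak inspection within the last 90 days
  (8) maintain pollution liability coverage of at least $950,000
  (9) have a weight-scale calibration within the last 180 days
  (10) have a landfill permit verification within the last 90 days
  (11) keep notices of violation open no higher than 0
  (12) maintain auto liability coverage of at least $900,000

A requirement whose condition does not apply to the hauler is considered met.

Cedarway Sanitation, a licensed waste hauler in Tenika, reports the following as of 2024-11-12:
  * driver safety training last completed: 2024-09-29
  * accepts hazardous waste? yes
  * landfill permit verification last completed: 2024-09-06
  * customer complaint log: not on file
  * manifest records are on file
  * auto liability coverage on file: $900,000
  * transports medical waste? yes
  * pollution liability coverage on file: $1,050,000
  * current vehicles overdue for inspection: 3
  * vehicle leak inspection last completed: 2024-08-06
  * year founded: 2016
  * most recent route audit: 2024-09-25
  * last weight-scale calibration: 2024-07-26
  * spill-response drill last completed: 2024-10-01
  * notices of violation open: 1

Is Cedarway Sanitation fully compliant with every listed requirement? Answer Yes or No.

No

1. vehicles overdue for inspection 3 > 1 → not met
2. driver safety training 44 days ago vs limit 30 → not met
3. manifest records present → met
4. customer complaint log absent → not met
5. condition 'accepts hazardous waste' holds; route audit 48 days ago vs limit 45 → not met
6. spill-response drill 42 days ago vs limit 45 → met
7. condition 'transports medical waste' holds; vehicle leak inspection 98 days ago vs limit 90 → not met
8. pollution liability coverage $1,050,000 ≥ $950,000 → met
9. weight-scale calibration 109 days ago vs limit 180 → met
10. landfill permit verification 67 days ago vs limit 90 → met
11. notices of violation open 1 > 0 → not met
12. auto liability coverage $900,000 ≥ $900,000 → met
Not met: 1, 2, 4, 5, 7, 11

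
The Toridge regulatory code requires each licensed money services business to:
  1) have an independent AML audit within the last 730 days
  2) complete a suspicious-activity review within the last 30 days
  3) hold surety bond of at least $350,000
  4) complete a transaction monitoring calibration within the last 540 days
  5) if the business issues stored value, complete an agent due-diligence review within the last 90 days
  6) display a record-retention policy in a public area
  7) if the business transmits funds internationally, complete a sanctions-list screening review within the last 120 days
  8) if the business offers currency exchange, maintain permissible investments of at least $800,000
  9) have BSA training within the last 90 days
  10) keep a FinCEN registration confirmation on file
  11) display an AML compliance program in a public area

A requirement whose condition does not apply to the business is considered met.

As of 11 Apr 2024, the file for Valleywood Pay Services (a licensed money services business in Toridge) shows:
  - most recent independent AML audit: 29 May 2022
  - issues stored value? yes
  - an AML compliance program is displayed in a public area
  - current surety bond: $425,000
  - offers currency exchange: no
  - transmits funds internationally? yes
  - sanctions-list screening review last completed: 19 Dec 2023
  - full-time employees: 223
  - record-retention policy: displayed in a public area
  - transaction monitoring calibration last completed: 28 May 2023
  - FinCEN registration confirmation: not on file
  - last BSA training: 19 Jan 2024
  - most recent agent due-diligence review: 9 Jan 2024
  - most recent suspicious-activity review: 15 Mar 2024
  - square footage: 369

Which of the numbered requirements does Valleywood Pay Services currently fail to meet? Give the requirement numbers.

1. independent AML audit 683 days ago vs limit 730 → met
2. suspicious-activity review 27 days ago vs limit 30 → met
3. surety bond $425,000 ≥ $350,000 → met
4. transaction monitoring calibration 319 days ago vs limit 540 → met
5. condition 'issues stored value' holds; agent due-diligence review 93 days ago vs limit 90 → not met
6. record-retention policy present → met
7. condition 'transmits funds internationally' holds; sanctions-list screening review 114 days ago vs limit 120 → met
8. condition 'offers currency exchange' does not hold → requirement n/a → met
9. BSA training 83 days ago vs limit 90 → met
10. FinCEN registration confirmation absent → not met
11. AML compliance program present → met
Not met: 5, 10

5, 10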